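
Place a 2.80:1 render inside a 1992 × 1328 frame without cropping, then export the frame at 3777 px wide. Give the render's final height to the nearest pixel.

At 1992×1328 the render is width-limited, so height = 1992 / 2.800 ≈ 711.43 px.
The frame scales by 3777/1992 = 1.8961; 711.43 × 1.8961 ≈ 1348.93 px.

1349 px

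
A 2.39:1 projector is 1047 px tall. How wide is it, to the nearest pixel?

1047 × 2.390 = 2502.33.

2502 px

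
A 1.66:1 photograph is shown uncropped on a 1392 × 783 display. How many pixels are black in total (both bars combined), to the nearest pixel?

Since 1.660 < 1.778, the photograph is height-limited.
That makes the image 1299.7800 px wide (783 × 1.660).
Leftover width: 1392 − 1299.7800 = 92.2200 px.
Bar area = 92.2200 × 783 ≈ 72208 px.

72208 pixels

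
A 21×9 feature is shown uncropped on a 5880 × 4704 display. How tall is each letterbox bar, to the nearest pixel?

21×9 (2.333) > 5:4 (1.250), so the feature fills the width.
Content height = 5880 × 9/21 ≈ 2520.00 px.
4704 − 2520.00 = 2184.00 px of bars (1092.00 each).

1092 px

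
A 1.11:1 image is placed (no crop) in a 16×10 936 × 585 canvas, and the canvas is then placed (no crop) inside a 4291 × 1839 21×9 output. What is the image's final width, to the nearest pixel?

Inside the 936×585 canvas the image is height-limited at 649.35 × 585.00.
The 16×10 canvas is height-limited in 4291×1839, giving 2942.40 × 1839.00; scale factor 3.1436.
The image scales with it: width 649.35 × 3.1436 ≈ 2041.29.

2041 px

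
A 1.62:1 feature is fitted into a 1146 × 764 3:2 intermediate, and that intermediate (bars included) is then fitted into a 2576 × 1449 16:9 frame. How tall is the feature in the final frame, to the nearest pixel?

First fit — 1.62:1 into 1146×764 spans the width: 1146.00 × 707.41.
The 3:2 canvas is height-limited in 2576×1449, giving 2173.50 × 1449.00; scale factor 1.8966.
Applying the same ×1.8966: 707.41 → 1341.67.

1342 px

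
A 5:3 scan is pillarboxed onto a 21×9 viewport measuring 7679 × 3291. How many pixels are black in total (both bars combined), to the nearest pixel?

5:3 is narrower than 21×9, so it spans the full height.
Content width = 3291 × 5/3 ≈ 5485.0000 px.
7679 − 5485.0000 = 2194.0000 px of bars.
That's 2194.0000 × 3291 ≈ 7220454 black pixels.

7220454 pixels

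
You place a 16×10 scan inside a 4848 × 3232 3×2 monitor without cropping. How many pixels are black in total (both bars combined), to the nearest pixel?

16×10 is wider than 3×2, so it spans the full width.
That makes the image 3030.0000 px tall (4848 × 10/16).
Leftover height: 3232 − 3030.0000 = 202.0000 px.
That's 202.0000 × 4848 ≈ 979296 black pixels.

979296 pixels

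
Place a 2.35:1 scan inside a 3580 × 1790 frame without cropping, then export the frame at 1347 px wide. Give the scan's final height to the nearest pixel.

573 px

In the 3580×1790 frame the scan fills the width: height = 3580 / 2.350 ≈ 1523.40 px.
The frame scales by 1347/3580 = 0.3763; 1523.40 × 0.3763 ≈ 573.19 px.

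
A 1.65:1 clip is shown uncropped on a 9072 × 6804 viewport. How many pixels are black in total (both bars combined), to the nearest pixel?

11846383 pixels

Since 1.650 > 1.333, the clip is width-limited.
That makes the image 5498.1818 px tall (9072 / 1.650).
6804 − 5498.1818 = 1305.8182 px of bars.
Bar area = 1305.8182 × 9072 ≈ 11846383 px.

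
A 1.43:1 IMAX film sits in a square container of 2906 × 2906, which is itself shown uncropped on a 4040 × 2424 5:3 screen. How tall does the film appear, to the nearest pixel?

1695 px

1.43:1 IMAX in 2906×2906: fills the width, so the film is 2906.00 × 2032.17.
The square canvas is height-limited in 4040×2424, giving 2424.00 × 2424.00; scale factor 0.8341.
Applying the same ×0.8341: 2032.17 → 1695.10.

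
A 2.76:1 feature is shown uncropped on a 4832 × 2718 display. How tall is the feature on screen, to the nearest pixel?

2.76:1 is wider than 16:9, so it spans the full width.
The feature is 4832 / 2.760 ≈ 1750.72 px tall.

1751 px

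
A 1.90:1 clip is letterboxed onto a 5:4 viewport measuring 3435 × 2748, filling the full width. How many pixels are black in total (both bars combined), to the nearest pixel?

3229262 pixels

That makes the image 1807.8947 px tall (3435 / 1.900).
Leftover height: 2748 − 1807.8947 = 940.1053 px.
That's 940.1053 × 3435 ≈ 3229262 black pixels.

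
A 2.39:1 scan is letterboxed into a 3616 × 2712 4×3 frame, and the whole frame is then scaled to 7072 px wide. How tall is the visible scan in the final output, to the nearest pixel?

At 3616×2712 the scan is width-limited, so height = 3616 / 2.390 ≈ 1512.97 px.
Scaling 3616 → 7072 is ×1.9558, so the height becomes 1512.97 × 1.9558 ≈ 2959.00 px.

2959 px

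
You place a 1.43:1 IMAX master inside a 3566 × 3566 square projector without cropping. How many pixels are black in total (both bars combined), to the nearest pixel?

3823799 pixels

1.43:1 IMAX (1.430) > square (1.000), so the master fills the width.
That makes the image 2493.7063 px tall (3566 / 1.430).
3566 − 2493.7063 = 1072.2937 px of bars.
Bar area = 1072.2937 × 3566 ≈ 3823799 px.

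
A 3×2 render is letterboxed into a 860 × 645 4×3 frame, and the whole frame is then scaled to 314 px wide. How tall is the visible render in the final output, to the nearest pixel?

209 px

At 860×645 the render is width-limited, so height = 860 × 2/3 ≈ 573.33 px.
The frame scales by 314/860 = 0.3651; 573.33 × 0.3651 ≈ 209.33 px.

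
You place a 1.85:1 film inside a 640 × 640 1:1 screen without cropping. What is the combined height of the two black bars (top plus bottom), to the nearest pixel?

1.85:1 (1.850) > 1:1 (1.000), so the film fills the width.
Content height = 640 / 1.850 ≈ 345.95 px.
Leftover height: 640 − 345.95 = 294.05 px.

294 px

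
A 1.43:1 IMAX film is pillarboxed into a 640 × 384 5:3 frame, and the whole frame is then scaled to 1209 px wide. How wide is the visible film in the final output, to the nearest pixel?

1037 px

In the 640×384 frame the film fills the height: width = 384 × 1.430 ≈ 549.12 px.
Resizing to 1209 px wide multiplies everything by 1.8891: 549.12 → 1037.32 px.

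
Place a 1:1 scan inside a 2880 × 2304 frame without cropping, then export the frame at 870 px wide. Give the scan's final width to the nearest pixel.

Fitted into 2880×2304, the scan spans the height; its width is 2304 × 1/1 ≈ 2304.00 px.
Scaling 2880 → 870 is ×0.3021, so the width becomes 2304.00 × 0.3021 ≈ 696.00 px.

696 px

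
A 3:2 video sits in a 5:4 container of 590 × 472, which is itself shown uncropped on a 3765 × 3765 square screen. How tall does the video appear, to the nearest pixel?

2510 px

First fit — 3:2 into 590×472 spans the width: 590.00 × 393.33.
The 5:4 canvas is width-limited in 3765×3765, giving 3765.00 × 3012.00; scale factor 6.3814.
So the video's height is 393.33 × 6.3814 ≈ 2510.00.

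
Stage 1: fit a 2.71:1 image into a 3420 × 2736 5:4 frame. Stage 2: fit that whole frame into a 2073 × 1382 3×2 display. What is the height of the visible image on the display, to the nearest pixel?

First fit — 2.71:1 into 3420×2736 spans the width: 3420.00 × 1261.99.
The 5:4 canvas is height-limited in 2073×1382, giving 1727.50 × 1382.00; scale factor 0.5051.
So the image's height is 1261.99 × 0.5051 ≈ 637.45.

637 px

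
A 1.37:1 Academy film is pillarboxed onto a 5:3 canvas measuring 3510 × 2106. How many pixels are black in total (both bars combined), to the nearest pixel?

1315787 pixels

1.37:1 Academy (1.370) < 5:3 (1.667), so the film fills the height.
That makes the image 2885.2200 px wide (2106 × 1.370).
Leftover width: 3510 − 2885.2200 = 624.7800 px.
That's 624.7800 × 2106 ≈ 1315787 black pixels.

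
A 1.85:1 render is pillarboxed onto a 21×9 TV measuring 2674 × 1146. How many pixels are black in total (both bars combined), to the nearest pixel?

634769 pixels

1.85:1 (1.850) < 21×9 (2.333), so the render fills the height.
Content width = 1146 × 1.850 ≈ 2120.1000 px.
Black = 2674 − 2120.1000 = 553.9000 px.
Bar area = 553.9000 × 1146 ≈ 634769 px.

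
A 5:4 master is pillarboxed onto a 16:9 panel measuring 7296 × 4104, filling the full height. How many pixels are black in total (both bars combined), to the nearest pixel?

8889264 pixels

The master is 4104 × 5/4 ≈ 5130.0000 px wide.
7296 − 5130.0000 = 2166.0000 px of bars.
Across the 4104-px span: 2166.0000 × 4104 ≈ 8889264 px.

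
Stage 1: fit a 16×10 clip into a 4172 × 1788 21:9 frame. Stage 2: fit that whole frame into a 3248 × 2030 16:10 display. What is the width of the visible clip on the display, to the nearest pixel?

First fit — 16×10 into 4172×1788 spans the height: 2860.80 × 1788.00.
21:9 in 3248×2030: fills the width, so the intermediate becomes 3248.00 × 1392.00 — a scale of ×0.7785.
The clip scales with it: width 2860.80 × 0.7785 ≈ 2227.20.

2227 px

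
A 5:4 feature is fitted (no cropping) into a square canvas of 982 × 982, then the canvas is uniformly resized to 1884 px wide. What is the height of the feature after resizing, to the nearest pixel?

In the 982×982 frame the feature fills the width: height = 982 × 4/5 ≈ 785.60 px.
The frame scales by 1884/982 = 1.9185; 785.60 × 1.9185 ≈ 1507.20 px.

1507 px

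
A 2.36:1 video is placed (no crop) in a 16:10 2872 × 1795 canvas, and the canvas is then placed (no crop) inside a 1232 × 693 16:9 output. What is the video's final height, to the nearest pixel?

470 px

Inside the 2872×1795 canvas the video is width-limited at 2872.00 × 1216.95.
Second fit — the 16:10 canvas into 1232×693 spans the height: 1108.80 × 693.00 (×0.3861 from 2872×1795).
Applying the same ×0.3861: 1216.95 → 469.83.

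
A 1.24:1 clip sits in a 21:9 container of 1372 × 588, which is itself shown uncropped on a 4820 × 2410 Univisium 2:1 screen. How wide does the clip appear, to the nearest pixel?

2561 px

Inside the 1372×588 canvas the clip is height-limited at 729.12 × 588.00.
The 21:9 canvas is width-limited in 4820×2410, giving 4820.00 × 2065.71; scale factor 3.5131.
So the clip's width is 729.12 × 3.5131 ≈ 2561.49.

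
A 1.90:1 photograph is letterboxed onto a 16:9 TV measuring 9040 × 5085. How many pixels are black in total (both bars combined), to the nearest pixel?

2957032 pixels

Since 1.900 > 1.778, the photograph is width-limited.
Content height = 9040 / 1.900 ≈ 4757.8947 px.
Black = 5085 − 4757.8947 = 327.1053 px.
That's 327.1053 × 9040 ≈ 2957032 black pixels.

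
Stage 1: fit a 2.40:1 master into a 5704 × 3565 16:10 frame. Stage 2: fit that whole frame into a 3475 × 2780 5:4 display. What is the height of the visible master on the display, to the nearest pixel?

Inside the 5704×3565 canvas the master is width-limited at 5704.00 × 2376.67.
16:10 in 3475×2780: fills the width, so the intermediate becomes 3475.00 × 2171.88 — a scale of ×0.6092.
The master scales with it: height 2376.67 × 0.6092 ≈ 1447.92.

1448 px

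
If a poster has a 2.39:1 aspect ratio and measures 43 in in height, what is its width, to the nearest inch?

Width = 43 × 2.390 = 102.77.

103 in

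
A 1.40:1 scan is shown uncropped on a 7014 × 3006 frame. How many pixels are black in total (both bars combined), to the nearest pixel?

8433634 pixels

1.40:1 is narrower than 21×9, so it spans the full height.
Content width = 3006 × 1.400 ≈ 4208.4000 px.
Leftover width: 7014 − 4208.4000 = 2805.6000 px.
Across the 3006-px span: 2805.6000 × 3006 ≈ 8433634 px.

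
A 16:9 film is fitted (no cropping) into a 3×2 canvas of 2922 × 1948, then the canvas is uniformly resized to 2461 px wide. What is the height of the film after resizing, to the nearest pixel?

1384 px

In the 2922×1948 frame the film fills the width: height = 2922 × 9/16 ≈ 1643.62 px.
Scaling 2922 → 2461 is ×0.8422, so the height becomes 1643.62 × 0.8422 ≈ 1384.31 px.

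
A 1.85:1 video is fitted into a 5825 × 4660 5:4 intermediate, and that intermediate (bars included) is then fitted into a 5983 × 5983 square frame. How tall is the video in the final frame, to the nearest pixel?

3234 px

1.85:1 in 5825×4660: fills the width, so the video is 5825.00 × 3148.65.
The 5:4 canvas is width-limited in 5983×5983, giving 5983.00 × 4786.40; scale factor 1.0271.
Applying the same ×1.0271: 3148.65 → 3234.05.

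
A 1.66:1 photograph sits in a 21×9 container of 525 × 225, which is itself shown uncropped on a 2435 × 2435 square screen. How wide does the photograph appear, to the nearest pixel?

1732 px

First fit — 1.66:1 into 525×225 spans the height: 373.50 × 225.00.
21×9 in 2435×2435: fills the width, so the intermediate becomes 2435.00 × 1043.57 — a scale of ×4.6381.
So the photograph's width is 373.50 × 4.6381 ≈ 1732.33.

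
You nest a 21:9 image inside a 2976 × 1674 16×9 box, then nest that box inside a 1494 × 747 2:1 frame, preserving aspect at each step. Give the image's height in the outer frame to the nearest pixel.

569 px

First fit — 21:9 into 2976×1674 spans the width: 2976.00 × 1275.43.
The 16×9 canvas is height-limited in 1494×747, giving 1328.00 × 747.00; scale factor 0.4462.
So the image's height is 1275.43 × 0.4462 ≈ 569.14.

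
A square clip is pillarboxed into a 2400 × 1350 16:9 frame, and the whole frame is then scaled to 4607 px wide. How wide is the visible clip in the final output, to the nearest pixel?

In the 2400×1350 frame the clip fills the height: width = 1350 × 1/1 ≈ 1350.00 px.
Resizing to 4607 px wide multiplies everything by 1.9196: 1350.00 → 2591.44 px.

2591 px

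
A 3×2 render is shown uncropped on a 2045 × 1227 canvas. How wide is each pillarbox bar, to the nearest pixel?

3×2 is narrower than 5:3, so it spans the full height.
The render is 1227 × 3/2 ≈ 1840.50 px wide.
2045 − 1840.50 = 204.50 px of bars (102.25 each).

102 px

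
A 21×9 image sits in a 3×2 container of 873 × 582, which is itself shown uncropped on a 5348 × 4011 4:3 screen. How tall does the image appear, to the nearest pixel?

Inside the 873×582 canvas the image is width-limited at 873.00 × 374.14.
The 3×2 canvas is width-limited in 5348×4011, giving 5348.00 × 3565.33; scale factor 6.1260.
Applying the same ×6.1260: 374.14 → 2292.00.

2292 px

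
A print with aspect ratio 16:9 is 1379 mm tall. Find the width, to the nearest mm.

2452 mm

At 16:9, 1379 / 9 × 16 ≈ 2451.56.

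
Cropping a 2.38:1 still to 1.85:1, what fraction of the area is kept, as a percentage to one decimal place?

Going from 2.38:1 to 1.85:1 means cutting width while keeping height.
(1.850)/(2.380) ≈ 0.777 of the area survives.

77.7%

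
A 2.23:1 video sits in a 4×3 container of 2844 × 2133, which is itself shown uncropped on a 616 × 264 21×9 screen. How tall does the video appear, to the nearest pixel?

158 px

Inside the 2844×2133 canvas the video is width-limited at 2844.00 × 1275.34.
4×3 in 616×264: fills the height, so the intermediate becomes 352.00 × 264.00 — a scale of ×0.1238.
So the video's height is 1275.34 × 0.1238 ≈ 157.85.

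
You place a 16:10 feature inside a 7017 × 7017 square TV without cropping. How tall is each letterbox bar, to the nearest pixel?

1316 px

16:10 is wider than square, so it spans the full width.
The feature is 7017 × 10/16 ≈ 4385.62 px tall.
Black = 7017 − 4385.62 = 2631.38 px, or 1315.69 per bar.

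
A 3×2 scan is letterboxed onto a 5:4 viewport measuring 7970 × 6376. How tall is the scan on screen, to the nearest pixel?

Since 1.500 > 1.250, the scan is width-limited.
Content height = 7970 × 2/3 ≈ 5313.33 px.

5313 px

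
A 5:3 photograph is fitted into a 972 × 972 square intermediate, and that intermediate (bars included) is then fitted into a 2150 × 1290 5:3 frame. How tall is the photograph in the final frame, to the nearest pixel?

First fit — 5:3 into 972×972 spans the width: 972.00 × 583.20.
square in 2150×1290: fills the height, so the intermediate becomes 1290.00 × 1290.00 — a scale of ×1.3272.
Applying the same ×1.3272: 583.20 → 774.00.

774 px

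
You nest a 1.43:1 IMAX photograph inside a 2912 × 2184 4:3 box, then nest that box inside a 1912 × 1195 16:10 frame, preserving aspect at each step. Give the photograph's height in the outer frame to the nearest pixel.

1114 px

1.43:1 IMAX in 2912×2184: fills the width, so the photograph is 2912.00 × 2036.36.
The 4:3 canvas is height-limited in 1912×1195, giving 1593.33 × 1195.00; scale factor 0.5472.
The photograph scales with it: height 2036.36 × 0.5472 ≈ 1114.22.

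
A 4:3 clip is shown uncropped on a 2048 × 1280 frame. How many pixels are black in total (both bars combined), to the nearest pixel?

436907 pixels

4:3 is narrower than 16:10, so it spans the full height.
That makes the image 1706.6667 px wide (1280 × 4/3).
Leftover width: 2048 − 1706.6667 = 341.3333 px.
Bar area = 341.3333 × 1280 ≈ 436907 px.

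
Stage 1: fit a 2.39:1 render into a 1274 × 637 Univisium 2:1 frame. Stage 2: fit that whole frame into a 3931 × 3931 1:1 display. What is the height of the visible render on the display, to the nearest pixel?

First fit — 2.39:1 into 1274×637 spans the width: 1274.00 × 533.05.
Second fit — the Univisium 2:1 canvas into 3931×3931 spans the width: 3931.00 × 1965.50 (×3.0856 from 1274×637).
The render scales with it: height 533.05 × 3.0856 ≈ 1644.77.

1645 px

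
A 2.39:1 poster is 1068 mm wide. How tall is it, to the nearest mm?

447 mm

At 2.39:1, 1068 / 2.390 ≈ 446.86.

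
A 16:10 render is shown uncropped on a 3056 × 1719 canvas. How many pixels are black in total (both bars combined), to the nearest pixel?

16:10 (1.600) < 16:9 (1.778), so the render fills the height.
That makes the image 2750.4000 px wide (1719 × 16/10).
3056 − 2750.4000 = 305.6000 px of bars.
Across the 1719-px span: 305.6000 × 1719 ≈ 525326 px.

525326 pixels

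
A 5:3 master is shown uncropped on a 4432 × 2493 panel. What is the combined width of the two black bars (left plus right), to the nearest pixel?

Since 1.667 < 1.778, the master is height-limited.
That makes the image 4155.00 px wide (2493 × 5/3).
Leftover width: 4432 − 4155.00 = 277.00 px.

277 px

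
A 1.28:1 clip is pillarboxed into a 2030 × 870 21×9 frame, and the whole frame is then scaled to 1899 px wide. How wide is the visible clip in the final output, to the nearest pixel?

At 2030×870 the clip is height-limited, so width = 870 × 1.280 ≈ 1113.60 px.
The frame scales by 1899/2030 = 0.9355; 1113.60 × 0.9355 ≈ 1041.74 px.

1042 px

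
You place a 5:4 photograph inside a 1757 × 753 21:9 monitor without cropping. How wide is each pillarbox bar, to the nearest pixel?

5:4 (1.250) < 21:9 (2.333), so the photograph fills the height.
Content width = 753 × 5/4 ≈ 941.25 px.
Black = 1757 − 941.25 = 815.75 px, or 407.88 per bar.

408 px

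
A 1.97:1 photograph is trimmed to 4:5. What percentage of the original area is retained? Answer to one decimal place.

40.6%

Going from 1.97:1 to 4:5 means cutting width while keeping height.
Area ratio = (0.800)/(1.970) = 40.61% retained.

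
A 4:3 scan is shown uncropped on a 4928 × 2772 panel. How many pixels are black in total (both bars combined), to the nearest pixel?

3415104 pixels

4:3 is narrower than 16:9, so it spans the full height.
Content width = 2772 × 4/3 ≈ 3696.0000 px.
Black = 4928 − 3696.0000 = 1232.0000 px.
Across the 2772-px span: 1232.0000 × 2772 ≈ 3415104 px.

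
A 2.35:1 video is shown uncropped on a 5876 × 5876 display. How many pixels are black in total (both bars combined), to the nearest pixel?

2.35:1 (2.350) > square (1.000), so the video fills the width.
That makes the image 2500.4255 px tall (5876 / 2.350).
Leftover height: 5876 − 2500.4255 = 3375.5745 px.
That's 3375.5745 × 5876 ≈ 19834876 black pixels.

19834876 pixels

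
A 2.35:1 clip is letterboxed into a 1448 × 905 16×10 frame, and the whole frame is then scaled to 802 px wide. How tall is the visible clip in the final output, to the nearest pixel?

In the 1448×905 frame the clip fills the width: height = 1448 / 2.350 ≈ 616.17 px.
Resizing to 802 px wide multiplies everything by 0.5539: 616.17 → 341.28 px.

341 px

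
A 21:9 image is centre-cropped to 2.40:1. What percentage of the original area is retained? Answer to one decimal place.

97.2%

The width stays; only height is cut (since 2.40:1 is wider than 21:9).
Fraction kept = (2.333)/(2.400) ≈ 97.22%.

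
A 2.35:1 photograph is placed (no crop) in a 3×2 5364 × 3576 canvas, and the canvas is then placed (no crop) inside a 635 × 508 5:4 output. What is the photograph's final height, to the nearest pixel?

270 px

First fit — 2.35:1 into 5364×3576 spans the width: 5364.00 × 2282.55.
3×2 in 635×508: fills the width, so the intermediate becomes 635.00 × 423.33 — a scale of ×0.1184.
Applying the same ×0.1184: 2282.55 → 270.21.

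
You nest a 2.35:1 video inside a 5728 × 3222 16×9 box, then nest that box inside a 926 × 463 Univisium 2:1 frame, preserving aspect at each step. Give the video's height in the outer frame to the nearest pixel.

350 px

2.35:1 in 5728×3222: fills the width, so the video is 5728.00 × 2437.45.
Second fit — the 16×9 canvas into 926×463 spans the height: 823.11 × 463.00 (×0.1437 from 5728×3222).
The video scales with it: height 2437.45 × 0.1437 ≈ 350.26.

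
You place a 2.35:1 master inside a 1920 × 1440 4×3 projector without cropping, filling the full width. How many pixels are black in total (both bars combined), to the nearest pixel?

The master is 1920 / 2.350 ≈ 817.0213 px tall.
1440 − 817.0213 = 622.9787 px of bars.
Bar area = 622.9787 × 1920 ≈ 1196119 px.

1196119 pixels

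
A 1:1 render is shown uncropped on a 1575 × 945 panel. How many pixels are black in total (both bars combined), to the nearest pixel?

595350 pixels

1:1 is narrower than 5:3, so it spans the full height.
That makes the image 945.0000 px wide (945 × 1/1).
1575 − 945.0000 = 630.0000 px of bars.
Bar area = 630.0000 × 945 ≈ 595350 px.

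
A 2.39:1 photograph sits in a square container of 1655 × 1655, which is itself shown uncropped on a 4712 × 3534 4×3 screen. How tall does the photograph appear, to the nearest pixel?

1479 px

First fit — 2.39:1 into 1655×1655 spans the width: 1655.00 × 692.47.
Second fit — the square canvas into 4712×3534 spans the height: 3534.00 × 3534.00 (×2.1353 from 1655×1655).
Applying the same ×2.1353: 692.47 → 1478.66.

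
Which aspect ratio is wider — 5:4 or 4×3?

4×3

5:4 = 1.25 and 4×3 = 1.333; 1.333 > 1.25.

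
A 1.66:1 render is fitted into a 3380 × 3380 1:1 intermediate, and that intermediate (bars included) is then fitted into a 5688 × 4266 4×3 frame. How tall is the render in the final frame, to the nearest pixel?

2570 px

Inside the 3380×3380 canvas the render is width-limited at 3380.00 × 2036.14.
Second fit — the 1:1 canvas into 5688×4266 spans the height: 4266.00 × 4266.00 (×1.2621 from 3380×3380).
Applying the same ×1.2621: 2036.14 → 2569.88.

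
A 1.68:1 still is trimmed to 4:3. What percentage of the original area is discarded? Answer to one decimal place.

20.6%

The height stays; only width is cut (since 4:3 is narrower than 1.68:1).
(1.333)/(1.680) ≈ 0.794 of the area survives, leaving 20.63% discarded.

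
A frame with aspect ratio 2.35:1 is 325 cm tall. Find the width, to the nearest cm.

764 cm

325 × 2.350 = 763.75.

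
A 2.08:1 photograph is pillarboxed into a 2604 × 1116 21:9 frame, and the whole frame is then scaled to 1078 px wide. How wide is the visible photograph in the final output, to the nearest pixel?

At 2604×1116 the photograph is height-limited, so width = 1116 × 2.080 ≈ 2321.28 px.
Resizing to 1078 px wide multiplies everything by 0.4140: 2321.28 → 960.96 px.

961 px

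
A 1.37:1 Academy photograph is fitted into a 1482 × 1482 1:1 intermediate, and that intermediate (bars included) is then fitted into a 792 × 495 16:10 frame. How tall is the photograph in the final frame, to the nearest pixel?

1.37:1 Academy in 1482×1482: fills the width, so the photograph is 1482.00 × 1081.75.
Second fit — the 1:1 canvas into 792×495 spans the height: 495.00 × 495.00 (×0.3340 from 1482×1482).
Applying the same ×0.3340: 1081.75 → 361.31.

361 px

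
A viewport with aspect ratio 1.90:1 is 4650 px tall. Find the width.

8835 px

4650 × 1.900 = 8835.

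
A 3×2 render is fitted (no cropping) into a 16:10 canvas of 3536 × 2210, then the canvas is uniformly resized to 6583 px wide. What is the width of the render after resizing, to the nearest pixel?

6172 px

In the 3536×2210 frame the render fills the height: width = 2210 × 3/2 ≈ 3315.00 px.
Scaling 3536 → 6583 is ×1.8617, so the width becomes 3315.00 × 1.8617 ≈ 6171.56 px.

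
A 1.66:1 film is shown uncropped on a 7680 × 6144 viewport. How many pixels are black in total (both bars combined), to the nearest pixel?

Since 1.660 > 1.250, the film is width-limited.
That makes the image 4626.5060 px tall (7680 / 1.660).
Black = 6144 − 4626.5060 = 1517.4940 px.
Across the 7680-px span: 1517.4940 × 7680 ≈ 11654354 px.

11654354 pixels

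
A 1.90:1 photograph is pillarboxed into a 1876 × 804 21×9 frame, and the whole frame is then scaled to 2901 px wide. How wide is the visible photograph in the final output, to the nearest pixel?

2362 px

At 1876×804 the photograph is height-limited, so width = 804 × 1.900 ≈ 1527.60 px.
Scaling 1876 → 2901 is ×1.5464, so the width becomes 1527.60 × 1.5464 ≈ 2362.24 px.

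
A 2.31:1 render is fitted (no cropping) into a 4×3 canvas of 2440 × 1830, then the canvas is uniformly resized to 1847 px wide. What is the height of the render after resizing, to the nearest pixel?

Fitted into 2440×1830, the render spans the width; its height is 2440 / 2.310 ≈ 1056.28 px.
Scaling 2440 → 1847 is ×0.7570, so the height becomes 1056.28 × 0.7570 ≈ 799.57 px.

800 px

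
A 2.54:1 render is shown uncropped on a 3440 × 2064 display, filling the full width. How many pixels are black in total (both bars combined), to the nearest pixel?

The render is 3440 / 2.540 ≈ 1354.3307 px tall.
Leftover height: 2064 − 1354.3307 = 709.6693 px.
Bar area = 709.6693 × 3440 ≈ 2441262 px.

2441262 pixels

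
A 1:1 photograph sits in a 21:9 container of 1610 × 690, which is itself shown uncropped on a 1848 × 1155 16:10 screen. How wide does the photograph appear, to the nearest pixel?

First fit — 1:1 into 1610×690 spans the height: 690.00 × 690.00.
The 21:9 canvas is width-limited in 1848×1155, giving 1848.00 × 792.00; scale factor 1.1478.
The photograph scales with it: width 690.00 × 1.1478 ≈ 792.00.

792 px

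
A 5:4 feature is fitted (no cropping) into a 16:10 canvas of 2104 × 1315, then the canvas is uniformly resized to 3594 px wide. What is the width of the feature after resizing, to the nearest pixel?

2808 px

In the 2104×1315 frame the feature fills the height: width = 1315 × 5/4 ≈ 1643.75 px.
The frame scales by 3594/2104 = 1.7082; 1643.75 × 1.7082 ≈ 2807.81 px.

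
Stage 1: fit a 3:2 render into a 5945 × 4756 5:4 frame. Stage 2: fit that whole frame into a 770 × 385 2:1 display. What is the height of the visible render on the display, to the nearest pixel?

3:2 in 5945×4756: fills the width, so the render is 5945.00 × 3963.33.
Second fit — the 5:4 canvas into 770×385 spans the height: 481.25 × 385.00 (×0.0810 from 5945×4756).
So the render's height is 3963.33 × 0.0810 ≈ 320.83.

321 px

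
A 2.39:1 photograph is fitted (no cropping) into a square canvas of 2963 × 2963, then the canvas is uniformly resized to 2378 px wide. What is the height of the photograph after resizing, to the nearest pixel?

995 px

At 2963×2963 the photograph is width-limited, so height = 2963 / 2.390 ≈ 1239.75 px.
Scaling 2963 → 2378 is ×0.8026, so the height becomes 1239.75 × 0.8026 ≈ 994.98 px.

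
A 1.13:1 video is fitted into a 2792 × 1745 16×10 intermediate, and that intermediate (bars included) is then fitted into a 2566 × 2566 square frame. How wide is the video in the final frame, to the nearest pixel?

1.13:1 in 2792×1745: fills the height, so the video is 1971.85 × 1745.00.
The 16×10 canvas is width-limited in 2566×2566, giving 2566.00 × 1603.75; scale factor 0.9191.
The video scales with it: width 1971.85 × 0.9191 ≈ 1812.24.

1812 px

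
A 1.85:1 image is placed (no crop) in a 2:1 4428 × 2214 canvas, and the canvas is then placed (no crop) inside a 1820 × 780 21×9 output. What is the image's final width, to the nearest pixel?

1443 px

1.85:1 in 4428×2214: fills the height, so the image is 4095.90 × 2214.00.
2:1 in 1820×780: fills the height, so the intermediate becomes 1560.00 × 780.00 — a scale of ×0.3523.
Applying the same ×0.3523: 4095.90 → 1443.00.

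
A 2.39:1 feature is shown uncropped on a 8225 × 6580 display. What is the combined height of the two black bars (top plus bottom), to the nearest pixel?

2.39:1 is wider than 5:4, so it spans the full width.
Content height = 8225 / 2.390 ≈ 3441.42 px.
Black = 6580 − 3441.42 = 3138.58 px.

3139 px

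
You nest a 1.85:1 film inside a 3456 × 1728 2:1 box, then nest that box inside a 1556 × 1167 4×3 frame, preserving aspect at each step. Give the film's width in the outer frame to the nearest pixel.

1439 px

First fit — 1.85:1 into 3456×1728 spans the height: 3196.80 × 1728.00.
Second fit — the 2:1 canvas into 1556×1167 spans the width: 1556.00 × 778.00 (×0.4502 from 3456×1728).
The film scales with it: width 3196.80 × 0.4502 ≈ 1439.30.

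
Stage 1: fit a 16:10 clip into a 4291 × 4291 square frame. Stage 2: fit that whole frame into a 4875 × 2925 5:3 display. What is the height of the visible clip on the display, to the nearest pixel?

Inside the 4291×4291 canvas the clip is width-limited at 4291.00 × 2681.88.
The square canvas is height-limited in 4875×2925, giving 2925.00 × 2925.00; scale factor 0.6817.
So the clip's height is 2681.88 × 0.6817 ≈ 1828.12.

1828 px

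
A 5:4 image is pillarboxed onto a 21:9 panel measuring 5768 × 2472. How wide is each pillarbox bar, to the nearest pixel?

1339 px

Since 1.250 < 2.333, the image is height-limited.
The image is 2472 × 5/4 ≈ 3090.00 px wide.
Leftover width: 5768 − 3090.00 = 2678.00 px → 1339.00 each side.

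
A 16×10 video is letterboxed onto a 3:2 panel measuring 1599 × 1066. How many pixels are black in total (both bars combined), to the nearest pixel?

16×10 is wider than 3:2, so it spans the full width.
The video is 1599 × 10/16 ≈ 999.3750 px tall.
1066 − 999.3750 = 66.6250 px of bars.
That's 66.6250 × 1599 ≈ 106533 black pixels.

106533 pixels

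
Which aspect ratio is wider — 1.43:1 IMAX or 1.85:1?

1.43 and 1.85; 1.85 > 1.43.

1.85:1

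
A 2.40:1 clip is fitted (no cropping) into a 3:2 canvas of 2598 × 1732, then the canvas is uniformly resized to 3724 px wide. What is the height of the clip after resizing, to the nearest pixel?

1552 px

In the 2598×1732 frame the clip fills the width: height = 2598 / 2.400 ≈ 1082.50 px.
Scaling 2598 → 3724 is ×1.4334, so the height becomes 1082.50 × 1.4334 ≈ 1551.67 px.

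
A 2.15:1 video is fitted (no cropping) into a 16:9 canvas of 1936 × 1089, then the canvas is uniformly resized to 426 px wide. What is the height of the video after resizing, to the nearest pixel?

At 1936×1089 the video is width-limited, so height = 1936 / 2.150 ≈ 900.47 px.
Resizing to 426 px wide multiplies everything by 0.2200: 900.47 → 198.14 px.

198 px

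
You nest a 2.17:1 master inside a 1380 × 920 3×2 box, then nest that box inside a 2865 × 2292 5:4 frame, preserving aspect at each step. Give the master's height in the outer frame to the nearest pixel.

Inside the 1380×920 canvas the master is width-limited at 1380.00 × 635.94.
Second fit — the 3×2 canvas into 2865×2292 spans the width: 2865.00 × 1910.00 (×2.0761 from 1380×920).
The master scales with it: height 635.94 × 2.0761 ≈ 1320.28.

1320 px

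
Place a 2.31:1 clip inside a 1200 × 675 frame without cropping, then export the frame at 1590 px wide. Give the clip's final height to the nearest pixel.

688 px

In the 1200×675 frame the clip fills the width: height = 1200 / 2.310 ≈ 519.48 px.
The frame scales by 1590/1200 = 1.3250; 519.48 × 1.3250 ≈ 688.31 px.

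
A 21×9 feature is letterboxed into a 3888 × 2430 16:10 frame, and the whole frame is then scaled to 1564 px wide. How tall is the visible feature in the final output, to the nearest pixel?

Fitted into 3888×2430, the feature spans the width; its height is 3888 × 9/21 ≈ 1666.29 px.
Scaling 3888 → 1564 is ×0.4023, so the height becomes 1666.29 × 0.4023 ≈ 670.29 px.

670 px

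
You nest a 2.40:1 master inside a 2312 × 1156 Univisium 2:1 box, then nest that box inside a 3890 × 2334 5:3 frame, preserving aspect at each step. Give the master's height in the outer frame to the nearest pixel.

1621 px

2.40:1 in 2312×1156: fills the width, so the master is 2312.00 × 963.33.
Univisium 2:1 in 3890×2334: fills the width, so the intermediate becomes 3890.00 × 1945.00 — a scale of ×1.6825.
So the master's height is 963.33 × 1.6825 ≈ 1620.83.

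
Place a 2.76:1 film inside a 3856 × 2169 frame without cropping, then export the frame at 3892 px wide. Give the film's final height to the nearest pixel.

Fitted into 3856×2169, the film spans the width; its height is 3856 / 2.760 ≈ 1397.10 px.
Scaling 3856 → 3892 is ×1.0093, so the height becomes 1397.10 × 1.0093 ≈ 1410.14 px.

1410 px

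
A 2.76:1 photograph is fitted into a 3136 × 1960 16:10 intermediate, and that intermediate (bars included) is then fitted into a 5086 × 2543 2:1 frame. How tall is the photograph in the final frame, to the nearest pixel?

1474 px

2.76:1 in 3136×1960: fills the width, so the photograph is 3136.00 × 1136.23.
The 16:10 canvas is height-limited in 5086×2543, giving 4068.80 × 2543.00; scale factor 1.2974.
So the photograph's height is 1136.23 × 1.2974 ≈ 1474.20.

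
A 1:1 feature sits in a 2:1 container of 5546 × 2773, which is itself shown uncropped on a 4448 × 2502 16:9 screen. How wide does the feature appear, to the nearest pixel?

2224 px

Inside the 5546×2773 canvas the feature is height-limited at 2773.00 × 2773.00.
The 2:1 canvas is width-limited in 4448×2502, giving 4448.00 × 2224.00; scale factor 0.8020.
Applying the same ×0.8020: 2773.00 → 2224.00.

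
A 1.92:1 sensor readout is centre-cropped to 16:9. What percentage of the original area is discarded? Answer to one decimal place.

7.4%

16:9 is narrower than 1.92:1, so the crop keeps the full height and trims the width.
Fraction kept = (1.778)/(1.920) ≈ 92.59%, so 7.41% is lost.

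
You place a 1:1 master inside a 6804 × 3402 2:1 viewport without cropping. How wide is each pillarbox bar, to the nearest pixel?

1:1 (1.000) < 2:1 (2.000), so the master fills the height.
The master is 3402 × 1/1 ≈ 3402.00 px wide.
Leftover width: 6804 − 3402.00 = 3402.00 px → 1701.00 each side.

1701 px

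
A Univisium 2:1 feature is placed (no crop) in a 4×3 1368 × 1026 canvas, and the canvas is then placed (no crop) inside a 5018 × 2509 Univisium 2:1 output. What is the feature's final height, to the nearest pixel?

1673 px

Inside the 1368×1026 canvas the feature is width-limited at 1368.00 × 684.00.
Second fit — the 4×3 canvas into 5018×2509 spans the height: 3345.33 × 2509.00 (×2.4454 from 1368×1026).
The feature scales with it: height 684.00 × 2.4454 ≈ 1672.67.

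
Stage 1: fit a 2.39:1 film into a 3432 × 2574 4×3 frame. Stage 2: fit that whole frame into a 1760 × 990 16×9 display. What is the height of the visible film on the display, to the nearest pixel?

First fit — 2.39:1 into 3432×2574 spans the width: 3432.00 × 1435.98.
The 4×3 canvas is height-limited in 1760×990, giving 1320.00 × 990.00; scale factor 0.3846.
Applying the same ×0.3846: 1435.98 → 552.30.

552 px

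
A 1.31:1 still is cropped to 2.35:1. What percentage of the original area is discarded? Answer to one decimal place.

44.3%

2.35:1 is wider than 1.31:1, so the crop keeps the full width and trims the height.
Fraction kept = (1.310)/(2.350) ≈ 55.74%, so 44.26% is lost.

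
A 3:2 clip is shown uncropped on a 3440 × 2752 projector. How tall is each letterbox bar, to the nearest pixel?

Since 1.500 > 1.250, the clip is width-limited.
The clip is 3440 × 2/3 ≈ 2293.33 px tall.
Black = 2752 − 2293.33 = 458.67 px, or 229.33 per bar.

229 px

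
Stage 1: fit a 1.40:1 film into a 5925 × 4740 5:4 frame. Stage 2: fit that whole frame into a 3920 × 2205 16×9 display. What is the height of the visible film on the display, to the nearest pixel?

1969 px

First fit — 1.40:1 into 5925×4740 spans the width: 5925.00 × 4232.14.
Second fit — the 5:4 canvas into 3920×2205 spans the height: 2756.25 × 2205.00 (×0.4652 from 5925×4740).
So the film's height is 4232.14 × 0.4652 ≈ 1968.75.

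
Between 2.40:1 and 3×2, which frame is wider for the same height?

2.4 and 3×2 = 1.5; 2.4 > 1.5.

2.40:1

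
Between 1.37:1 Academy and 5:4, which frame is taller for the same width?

5:4

1.37 and 5:4 = 1.25; 1.37 > 1.25. The smaller width-to-height ratio is the taller frame.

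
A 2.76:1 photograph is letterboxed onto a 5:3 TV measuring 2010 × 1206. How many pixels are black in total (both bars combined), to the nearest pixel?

2.76:1 (2.760) > 5:3 (1.667), so the photograph fills the width.
That makes the image 728.2609 px tall (2010 / 2.760).
1206 − 728.2609 = 477.7391 px of bars.
Bar area = 477.7391 × 2010 ≈ 960256 px.

960256 pixels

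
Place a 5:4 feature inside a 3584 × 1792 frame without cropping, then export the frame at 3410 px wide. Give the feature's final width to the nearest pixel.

At 3584×1792 the feature is height-limited, so width = 1792 × 5/4 ≈ 2240.00 px.
Resizing to 3410 px wide multiplies everything by 0.9515: 2240.00 → 2131.25 px.

2131 px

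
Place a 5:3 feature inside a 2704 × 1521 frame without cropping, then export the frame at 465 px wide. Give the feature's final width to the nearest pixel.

436 px

In the 2704×1521 frame the feature fills the height: width = 1521 × 5/3 ≈ 2535.00 px.
Scaling 2704 → 465 is ×0.1720, so the width becomes 2535.00 × 0.1720 ≈ 435.94 px.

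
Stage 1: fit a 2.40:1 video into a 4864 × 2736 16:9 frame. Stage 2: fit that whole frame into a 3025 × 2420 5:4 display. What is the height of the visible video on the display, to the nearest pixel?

2.40:1 in 4864×2736: fills the width, so the video is 4864.00 × 2026.67.
The 16:9 canvas is width-limited in 3025×2420, giving 3025.00 × 1701.56; scale factor 0.6219.
The video scales with it: height 2026.67 × 0.6219 ≈ 1260.42.

1260 px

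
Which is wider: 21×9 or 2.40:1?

21×9 = 2.333 and 2.4; 2.4 > 2.333.

2.40:1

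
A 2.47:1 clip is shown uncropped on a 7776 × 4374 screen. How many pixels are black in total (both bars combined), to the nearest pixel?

9531991 pixels

Since 2.470 > 1.778, the clip is width-limited.
The clip is 7776 / 2.470 ≈ 3148.1781 px tall.
Black = 4374 − 3148.1781 = 1225.8219 px.
That's 1225.8219 × 7776 ≈ 9531991 black pixels.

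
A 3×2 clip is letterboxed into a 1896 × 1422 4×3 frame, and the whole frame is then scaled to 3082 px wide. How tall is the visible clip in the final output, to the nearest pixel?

Fitted into 1896×1422, the clip spans the width; its height is 1896 × 2/3 ≈ 1264.00 px.
Scaling 1896 → 3082 is ×1.6255, so the height becomes 1264.00 × 1.6255 ≈ 2054.67 px.

2055 px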